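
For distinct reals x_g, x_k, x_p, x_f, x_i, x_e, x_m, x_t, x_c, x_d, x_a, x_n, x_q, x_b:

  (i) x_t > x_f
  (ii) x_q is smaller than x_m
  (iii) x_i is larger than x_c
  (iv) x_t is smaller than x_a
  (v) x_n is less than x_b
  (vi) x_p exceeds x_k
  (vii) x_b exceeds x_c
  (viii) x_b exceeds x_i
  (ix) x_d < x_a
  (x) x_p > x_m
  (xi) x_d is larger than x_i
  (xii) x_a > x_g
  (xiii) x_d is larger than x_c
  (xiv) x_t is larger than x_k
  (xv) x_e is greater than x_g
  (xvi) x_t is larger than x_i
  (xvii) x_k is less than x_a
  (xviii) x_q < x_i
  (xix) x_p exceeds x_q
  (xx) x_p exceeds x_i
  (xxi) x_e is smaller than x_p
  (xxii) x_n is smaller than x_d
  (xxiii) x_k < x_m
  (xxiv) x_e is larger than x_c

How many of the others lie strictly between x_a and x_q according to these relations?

3

Chaining upward from x_q reaches: x_i, x_b, x_d, x_t, x_m, x_p.
Chaining downward from x_a reaches: x_c, x_n, x_i, x_d, x_f, x_g, x_k, x_t.
Strictly between x_q and x_a are those in both lists: x_i, x_d, x_t — 3 elements.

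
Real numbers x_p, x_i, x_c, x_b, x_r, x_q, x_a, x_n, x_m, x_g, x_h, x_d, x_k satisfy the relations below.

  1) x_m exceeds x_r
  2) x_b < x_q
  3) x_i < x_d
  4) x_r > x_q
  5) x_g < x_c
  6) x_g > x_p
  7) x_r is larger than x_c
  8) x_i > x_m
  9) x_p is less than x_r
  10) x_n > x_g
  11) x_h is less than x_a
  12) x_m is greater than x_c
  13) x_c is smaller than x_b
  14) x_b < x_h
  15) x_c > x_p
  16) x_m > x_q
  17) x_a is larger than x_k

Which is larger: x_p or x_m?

x_m

x_p < x_g and x_g < x_c give x_p < x_c.
Then x_c < x_b extends the chain to x_b.
With x_b < x_q: x_p < x_g < x_c < x_b < x_q.
With x_q < x_r: x_p < x_g < x_c < x_b < x_q < x_r.
With x_r < x_m: x_p < x_g < x_c < x_b < x_q < x_r < x_m.
So x_p < x_m; x_m is the larger of the two.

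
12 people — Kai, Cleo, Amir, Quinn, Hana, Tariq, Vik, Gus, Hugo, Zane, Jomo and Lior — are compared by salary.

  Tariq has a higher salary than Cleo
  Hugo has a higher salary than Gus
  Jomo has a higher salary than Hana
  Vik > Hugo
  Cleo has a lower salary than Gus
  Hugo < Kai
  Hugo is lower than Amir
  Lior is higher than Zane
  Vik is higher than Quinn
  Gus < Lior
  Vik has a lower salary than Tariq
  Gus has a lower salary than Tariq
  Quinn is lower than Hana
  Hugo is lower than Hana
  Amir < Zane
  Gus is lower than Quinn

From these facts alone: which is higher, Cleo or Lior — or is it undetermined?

The relevant relations are Cleo < Gus; Gus < Hugo; Hugo < Amir; Amir < Zane; Zane < Lior.
Together: Cleo < Gus < Hugo < Amir < Zane < Lior.
So Lior is higher.

Lior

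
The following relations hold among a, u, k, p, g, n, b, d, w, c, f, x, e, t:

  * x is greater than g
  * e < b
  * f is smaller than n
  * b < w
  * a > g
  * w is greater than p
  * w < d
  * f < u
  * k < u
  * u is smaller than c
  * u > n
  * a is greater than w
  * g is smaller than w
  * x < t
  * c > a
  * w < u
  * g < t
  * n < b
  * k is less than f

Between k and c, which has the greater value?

The relevant relations are k < f; f < n; n < b; b < w; w < a; a < c.
Together: k < f < n < b < w < a < c.
So k < c; c is the larger of the two.

c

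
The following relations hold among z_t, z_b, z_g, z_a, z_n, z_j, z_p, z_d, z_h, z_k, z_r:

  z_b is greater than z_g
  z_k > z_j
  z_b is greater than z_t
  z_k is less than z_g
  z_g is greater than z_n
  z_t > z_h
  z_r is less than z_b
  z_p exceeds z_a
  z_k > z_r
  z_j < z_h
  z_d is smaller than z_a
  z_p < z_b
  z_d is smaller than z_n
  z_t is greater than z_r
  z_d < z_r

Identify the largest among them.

z_b

Chaining downward from z_b: directly below it, z_r, z_g, z_p, z_t; then z_d, z_k, z_n, z_h, z_a; then z_j.
That covers every other element, and nothing is given above z_b, so z_b is the largest.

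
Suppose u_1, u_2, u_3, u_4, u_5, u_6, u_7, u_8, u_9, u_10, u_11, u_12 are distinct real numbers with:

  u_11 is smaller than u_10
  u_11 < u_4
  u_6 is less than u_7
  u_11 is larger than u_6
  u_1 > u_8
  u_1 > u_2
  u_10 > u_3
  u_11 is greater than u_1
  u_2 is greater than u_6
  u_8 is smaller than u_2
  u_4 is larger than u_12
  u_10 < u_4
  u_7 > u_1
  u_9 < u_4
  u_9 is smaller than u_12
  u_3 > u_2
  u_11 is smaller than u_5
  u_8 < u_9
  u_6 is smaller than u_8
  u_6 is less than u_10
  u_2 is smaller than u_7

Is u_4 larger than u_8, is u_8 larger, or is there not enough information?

u_4

Chaining the given relations: u_8 < u_2 < u_3 < u_10 < u_4.
So u_4 is larger.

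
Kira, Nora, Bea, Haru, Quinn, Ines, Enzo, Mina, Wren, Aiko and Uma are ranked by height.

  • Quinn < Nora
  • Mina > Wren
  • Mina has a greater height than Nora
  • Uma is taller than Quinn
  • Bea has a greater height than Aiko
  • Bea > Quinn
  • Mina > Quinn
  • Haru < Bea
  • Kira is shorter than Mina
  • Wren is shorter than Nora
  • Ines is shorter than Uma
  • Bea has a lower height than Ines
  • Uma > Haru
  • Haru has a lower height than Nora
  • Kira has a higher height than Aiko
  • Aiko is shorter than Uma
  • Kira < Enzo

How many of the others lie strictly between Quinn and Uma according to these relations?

The relations place Quinn below Uma. An element lies strictly between them when it is forced above Quinn and also forced below Uma.
Above Quinn: {Nora, Bea, Ines, Mina}. Below Uma: {Aiko, Haru, Bea, Ines}.
Intersection: {Bea, Ines} — 2.

2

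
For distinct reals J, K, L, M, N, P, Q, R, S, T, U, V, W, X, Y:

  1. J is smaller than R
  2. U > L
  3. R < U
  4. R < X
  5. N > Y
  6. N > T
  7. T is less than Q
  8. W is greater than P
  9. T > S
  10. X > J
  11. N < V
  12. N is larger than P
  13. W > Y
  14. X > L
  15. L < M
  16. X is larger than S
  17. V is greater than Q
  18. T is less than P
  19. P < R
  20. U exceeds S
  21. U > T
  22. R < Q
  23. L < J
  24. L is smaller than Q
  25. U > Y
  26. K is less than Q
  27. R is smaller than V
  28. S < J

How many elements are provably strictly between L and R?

Chaining upward from L reaches: M, J, X, Q, V, U.
Chaining downward from R reaches: S, T, P, J.
Strictly between L and R are those in both lists: J — 1 element.

1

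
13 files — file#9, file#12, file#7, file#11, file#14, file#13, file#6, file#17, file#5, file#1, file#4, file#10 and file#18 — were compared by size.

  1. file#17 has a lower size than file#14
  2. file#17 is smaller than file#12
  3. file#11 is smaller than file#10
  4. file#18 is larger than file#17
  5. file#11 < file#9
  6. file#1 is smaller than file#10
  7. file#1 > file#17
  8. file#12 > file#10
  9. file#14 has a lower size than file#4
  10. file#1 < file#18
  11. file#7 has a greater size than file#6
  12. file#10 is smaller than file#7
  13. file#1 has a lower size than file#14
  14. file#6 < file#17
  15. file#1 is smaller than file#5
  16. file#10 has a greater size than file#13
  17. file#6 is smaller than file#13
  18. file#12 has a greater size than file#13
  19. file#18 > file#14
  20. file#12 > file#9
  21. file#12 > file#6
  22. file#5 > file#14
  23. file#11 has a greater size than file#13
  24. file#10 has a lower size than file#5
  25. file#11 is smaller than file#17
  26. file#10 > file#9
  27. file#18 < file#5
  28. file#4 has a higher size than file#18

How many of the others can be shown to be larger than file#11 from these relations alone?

10

The elements the relations force above file#11 are file#9, file#17, file#1, file#14, file#18, file#10, file#5, file#12, file#7, file#4 — no chain reaches any other.
That is 10.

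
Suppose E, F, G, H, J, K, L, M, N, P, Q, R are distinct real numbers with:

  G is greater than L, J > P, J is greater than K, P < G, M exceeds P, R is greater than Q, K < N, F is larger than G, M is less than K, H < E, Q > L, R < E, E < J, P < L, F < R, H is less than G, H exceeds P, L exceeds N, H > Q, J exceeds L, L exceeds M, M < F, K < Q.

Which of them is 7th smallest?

Chaining the given pairs: P < M < K < N < L < Q < H < G < F < R < E < J.
The 7th smallest is H.

H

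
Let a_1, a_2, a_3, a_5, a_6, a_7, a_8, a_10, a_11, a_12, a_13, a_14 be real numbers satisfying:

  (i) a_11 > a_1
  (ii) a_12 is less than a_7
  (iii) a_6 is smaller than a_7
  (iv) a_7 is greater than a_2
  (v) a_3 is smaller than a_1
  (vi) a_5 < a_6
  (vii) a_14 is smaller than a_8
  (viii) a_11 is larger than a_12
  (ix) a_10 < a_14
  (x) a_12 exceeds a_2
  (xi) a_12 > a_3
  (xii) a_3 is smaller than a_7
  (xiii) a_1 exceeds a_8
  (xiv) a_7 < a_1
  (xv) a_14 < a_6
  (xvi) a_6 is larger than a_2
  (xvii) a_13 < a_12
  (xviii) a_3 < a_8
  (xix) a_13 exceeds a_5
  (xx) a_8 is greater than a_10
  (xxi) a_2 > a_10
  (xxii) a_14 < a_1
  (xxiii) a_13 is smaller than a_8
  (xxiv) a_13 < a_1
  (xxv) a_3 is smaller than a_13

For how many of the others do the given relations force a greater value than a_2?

The elements the relations force above a_2 are a_12, a_6, a_7, a_1, a_11 — no chain reaches any other.
That is 5.

5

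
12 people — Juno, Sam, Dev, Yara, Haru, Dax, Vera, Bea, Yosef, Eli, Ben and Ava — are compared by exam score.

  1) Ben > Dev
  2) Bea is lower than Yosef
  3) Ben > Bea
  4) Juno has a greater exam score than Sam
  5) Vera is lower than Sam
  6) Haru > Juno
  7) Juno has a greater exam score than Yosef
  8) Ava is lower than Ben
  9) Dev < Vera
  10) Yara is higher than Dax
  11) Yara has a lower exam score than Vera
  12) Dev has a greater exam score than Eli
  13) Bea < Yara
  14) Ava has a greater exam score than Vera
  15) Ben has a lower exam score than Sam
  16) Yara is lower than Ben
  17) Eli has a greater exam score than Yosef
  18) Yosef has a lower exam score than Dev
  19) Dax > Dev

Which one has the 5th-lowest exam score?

Dax

Piecing the relations together gives one ordering: Bea < Yosef < Eli < Dev < Dax < Yara < Vera < Ava < Ben < Sam < Juno < Haru.
Counting 5 from the smallest end gives Dax.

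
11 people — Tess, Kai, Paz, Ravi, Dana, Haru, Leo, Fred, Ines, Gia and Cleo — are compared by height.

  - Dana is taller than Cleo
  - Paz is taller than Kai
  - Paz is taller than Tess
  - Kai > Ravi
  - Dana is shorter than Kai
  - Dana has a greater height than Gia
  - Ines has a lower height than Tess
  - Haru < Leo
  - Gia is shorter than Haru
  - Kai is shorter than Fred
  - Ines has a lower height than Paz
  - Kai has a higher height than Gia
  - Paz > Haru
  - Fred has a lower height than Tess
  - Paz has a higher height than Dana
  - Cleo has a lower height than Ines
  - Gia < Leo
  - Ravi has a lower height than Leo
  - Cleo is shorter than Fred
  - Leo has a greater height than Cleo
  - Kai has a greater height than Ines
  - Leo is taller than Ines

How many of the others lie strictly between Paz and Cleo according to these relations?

The relations place Cleo below Paz. An element lies strictly between them when it is forced above Cleo and also forced below Paz.
Above Cleo: {Dana, Ines, Leo, Kai, Fred, Tess}. Below Paz: {Ravi, Gia, Dana, Ines, Haru, Kai, Fred, Tess}.
Intersection: {Dana, Ines, Kai, Fred, Tess} — 5.

5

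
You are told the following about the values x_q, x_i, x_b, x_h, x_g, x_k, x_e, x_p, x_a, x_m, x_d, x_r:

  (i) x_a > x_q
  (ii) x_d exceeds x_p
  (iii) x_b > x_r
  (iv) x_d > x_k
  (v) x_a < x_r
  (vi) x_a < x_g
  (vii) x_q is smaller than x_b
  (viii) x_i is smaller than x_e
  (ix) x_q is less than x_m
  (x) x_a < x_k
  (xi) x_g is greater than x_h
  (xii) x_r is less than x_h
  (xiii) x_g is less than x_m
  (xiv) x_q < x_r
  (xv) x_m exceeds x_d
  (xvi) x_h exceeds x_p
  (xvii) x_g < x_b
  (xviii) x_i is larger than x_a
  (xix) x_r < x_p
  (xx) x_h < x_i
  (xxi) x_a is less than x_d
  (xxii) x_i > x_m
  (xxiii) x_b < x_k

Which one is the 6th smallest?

The consecutive relations fix a unique order: x_q < x_a < x_r < x_p < x_h < x_g < x_b < x_k < x_d < x_m < x_i < x_e.
Counting 6 from the smallest end gives x_g.

x_g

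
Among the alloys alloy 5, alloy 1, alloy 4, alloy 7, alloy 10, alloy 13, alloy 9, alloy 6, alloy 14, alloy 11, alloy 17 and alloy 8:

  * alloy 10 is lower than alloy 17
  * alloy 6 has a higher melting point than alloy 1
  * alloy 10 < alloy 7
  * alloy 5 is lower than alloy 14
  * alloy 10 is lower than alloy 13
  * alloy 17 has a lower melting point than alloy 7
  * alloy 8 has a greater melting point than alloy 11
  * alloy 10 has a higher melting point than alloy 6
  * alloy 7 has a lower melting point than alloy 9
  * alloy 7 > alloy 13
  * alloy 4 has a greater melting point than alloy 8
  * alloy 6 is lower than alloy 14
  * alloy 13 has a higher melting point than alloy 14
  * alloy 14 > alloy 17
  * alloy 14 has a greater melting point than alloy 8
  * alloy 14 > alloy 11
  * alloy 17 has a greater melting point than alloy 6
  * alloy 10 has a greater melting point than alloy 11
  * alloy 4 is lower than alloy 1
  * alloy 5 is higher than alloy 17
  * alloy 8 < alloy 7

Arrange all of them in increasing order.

Each adjacent pair is fixed by a given relation: alloy 11 < alloy 8; alloy 8 < alloy 4; alloy 4 < alloy 1; alloy 1 < alloy 6; alloy 6 < alloy 10; alloy 10 < alloy 17; alloy 17 < alloy 5; alloy 5 < alloy 14; alloy 14 < alloy 13; alloy 13 < alloy 7; alloy 7 < alloy 9. Chaining them end to end gives the full order.

alloy 11 < alloy 8 < alloy 4 < alloy 1 < alloy 6 < alloy 10 < alloy 17 < alloy 5 < alloy 14 < alloy 13 < alloy 7 < alloy 9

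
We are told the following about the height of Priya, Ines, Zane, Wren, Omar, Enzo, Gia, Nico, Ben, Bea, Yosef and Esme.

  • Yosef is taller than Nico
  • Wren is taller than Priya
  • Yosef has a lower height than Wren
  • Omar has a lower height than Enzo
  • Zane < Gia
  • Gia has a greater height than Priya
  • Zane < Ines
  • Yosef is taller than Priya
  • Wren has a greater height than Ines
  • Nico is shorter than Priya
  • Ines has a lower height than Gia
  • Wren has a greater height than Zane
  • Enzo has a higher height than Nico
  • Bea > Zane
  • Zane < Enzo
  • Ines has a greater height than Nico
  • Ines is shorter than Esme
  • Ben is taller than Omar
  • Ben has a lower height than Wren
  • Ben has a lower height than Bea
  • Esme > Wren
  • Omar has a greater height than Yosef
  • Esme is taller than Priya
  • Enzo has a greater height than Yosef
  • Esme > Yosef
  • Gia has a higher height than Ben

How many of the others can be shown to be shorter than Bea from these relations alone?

Directly below Bea: Zane, Ben.
One step further: Omar (3 so far).
One step further: Yosef (4 so far).
One step further: Nico, Priya (6 so far).
No other element is forced below Bea by the given relations, so the count is 6.

6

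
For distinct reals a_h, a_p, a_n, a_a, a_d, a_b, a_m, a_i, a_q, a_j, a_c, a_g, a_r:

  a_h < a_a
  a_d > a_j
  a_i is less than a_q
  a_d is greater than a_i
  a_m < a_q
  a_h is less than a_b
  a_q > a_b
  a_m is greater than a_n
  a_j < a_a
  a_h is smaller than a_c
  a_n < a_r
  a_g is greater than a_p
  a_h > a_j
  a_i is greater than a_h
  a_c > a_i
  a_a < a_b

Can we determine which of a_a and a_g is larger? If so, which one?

Following every chain through a_a: above a_a we get a_b, a_q; below a_a we get a_j, a_h.
a_g is not reached, and no chain runs the other way from a_g to a_a.
So the given relations leave the order of a_a and a_g undetermined.

undetermined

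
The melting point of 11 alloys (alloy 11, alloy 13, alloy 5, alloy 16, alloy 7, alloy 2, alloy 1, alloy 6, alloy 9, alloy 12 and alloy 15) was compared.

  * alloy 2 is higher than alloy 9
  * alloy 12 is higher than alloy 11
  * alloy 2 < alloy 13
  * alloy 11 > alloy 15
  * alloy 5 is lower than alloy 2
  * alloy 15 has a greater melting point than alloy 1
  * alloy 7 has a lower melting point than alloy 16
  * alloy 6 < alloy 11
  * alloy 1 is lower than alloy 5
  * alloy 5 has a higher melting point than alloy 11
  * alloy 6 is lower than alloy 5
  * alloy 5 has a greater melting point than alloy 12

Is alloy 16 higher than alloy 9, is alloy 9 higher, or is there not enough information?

undetermined

Following every chain through alloy 9: above alloy 9 we get alloy 2, alloy 13.
alloy 16 is not reached, and no chain runs the other way from alloy 16 to alloy 9.
So the given relations leave the order of alloy 9 and alloy 16 undetermined.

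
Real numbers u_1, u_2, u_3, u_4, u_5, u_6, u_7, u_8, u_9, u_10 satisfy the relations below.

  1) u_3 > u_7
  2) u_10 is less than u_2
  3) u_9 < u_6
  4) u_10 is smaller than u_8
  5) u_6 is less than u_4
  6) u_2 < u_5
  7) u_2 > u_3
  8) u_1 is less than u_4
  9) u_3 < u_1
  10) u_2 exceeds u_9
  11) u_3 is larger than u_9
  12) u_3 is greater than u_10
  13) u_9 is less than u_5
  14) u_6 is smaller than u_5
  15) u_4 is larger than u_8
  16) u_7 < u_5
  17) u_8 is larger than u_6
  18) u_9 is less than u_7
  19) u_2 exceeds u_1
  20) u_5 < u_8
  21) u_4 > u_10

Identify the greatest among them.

u_4

Chaining downward from u_4: directly below it, u_10, u_6, u_1, u_8; then u_9, u_3, u_5; then u_7, u_2.
That covers every other element, and nothing is given above u_4, so u_4 is the greatest.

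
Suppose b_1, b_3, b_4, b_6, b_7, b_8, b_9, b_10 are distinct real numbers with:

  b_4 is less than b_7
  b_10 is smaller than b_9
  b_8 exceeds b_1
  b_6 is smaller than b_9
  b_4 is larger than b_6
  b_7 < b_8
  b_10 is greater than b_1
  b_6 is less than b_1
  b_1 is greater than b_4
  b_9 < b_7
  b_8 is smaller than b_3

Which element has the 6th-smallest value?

Piecing the relations together gives one ordering: b_6 < b_4 < b_1 < b_10 < b_9 < b_7 < b_8 < b_3.
The 6th smallest is b_7.

b_7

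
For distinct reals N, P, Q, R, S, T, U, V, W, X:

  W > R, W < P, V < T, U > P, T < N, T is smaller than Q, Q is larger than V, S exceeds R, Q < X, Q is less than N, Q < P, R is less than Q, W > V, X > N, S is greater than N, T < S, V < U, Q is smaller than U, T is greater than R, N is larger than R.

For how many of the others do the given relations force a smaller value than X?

5

Directly below X: Q, N.
One step further: V, R, T (5 so far).
Nothing else is reachable below X; 5 in all.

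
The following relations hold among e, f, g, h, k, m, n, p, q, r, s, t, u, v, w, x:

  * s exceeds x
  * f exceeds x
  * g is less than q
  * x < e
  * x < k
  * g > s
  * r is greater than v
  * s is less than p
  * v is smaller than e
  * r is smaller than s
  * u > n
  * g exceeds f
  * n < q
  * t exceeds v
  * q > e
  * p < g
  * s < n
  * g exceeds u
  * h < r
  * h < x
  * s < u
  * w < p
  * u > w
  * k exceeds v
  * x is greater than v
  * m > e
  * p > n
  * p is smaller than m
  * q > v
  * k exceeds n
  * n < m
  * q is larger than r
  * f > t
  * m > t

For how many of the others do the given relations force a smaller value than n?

Directly below n: s.
One step further: x, r (3 so far).
One step further: h, v (5 so far).
Nothing else is reachable below n; 5 in all.

5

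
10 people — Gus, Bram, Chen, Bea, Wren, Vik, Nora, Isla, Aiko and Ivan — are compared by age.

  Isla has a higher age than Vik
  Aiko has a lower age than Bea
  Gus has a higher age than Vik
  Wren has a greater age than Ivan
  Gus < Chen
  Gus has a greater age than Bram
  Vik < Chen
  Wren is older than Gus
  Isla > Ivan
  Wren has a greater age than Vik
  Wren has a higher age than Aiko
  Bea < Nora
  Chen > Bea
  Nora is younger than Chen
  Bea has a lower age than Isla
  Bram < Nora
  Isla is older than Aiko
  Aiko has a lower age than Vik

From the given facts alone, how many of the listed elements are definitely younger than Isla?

From Isla the given relations immediately reach Aiko, Vik, Ivan, Bea.
No other element is forced below Isla by the given relations, so the count is 4.

4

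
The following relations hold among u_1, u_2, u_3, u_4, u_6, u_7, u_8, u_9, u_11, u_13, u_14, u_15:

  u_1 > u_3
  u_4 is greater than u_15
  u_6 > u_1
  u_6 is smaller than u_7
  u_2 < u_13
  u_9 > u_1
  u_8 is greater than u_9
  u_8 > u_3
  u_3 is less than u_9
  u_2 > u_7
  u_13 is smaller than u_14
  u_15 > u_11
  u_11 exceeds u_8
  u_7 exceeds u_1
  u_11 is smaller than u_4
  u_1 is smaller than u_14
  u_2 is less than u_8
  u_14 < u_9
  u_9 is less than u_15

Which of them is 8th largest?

u_2

The consecutive relations fix a unique order: u_3 < u_1 < u_6 < u_7 < u_2 < u_13 < u_14 < u_9 < u_8 < u_11 < u_15 < u_4.
Counting 8 from the largest end gives u_2.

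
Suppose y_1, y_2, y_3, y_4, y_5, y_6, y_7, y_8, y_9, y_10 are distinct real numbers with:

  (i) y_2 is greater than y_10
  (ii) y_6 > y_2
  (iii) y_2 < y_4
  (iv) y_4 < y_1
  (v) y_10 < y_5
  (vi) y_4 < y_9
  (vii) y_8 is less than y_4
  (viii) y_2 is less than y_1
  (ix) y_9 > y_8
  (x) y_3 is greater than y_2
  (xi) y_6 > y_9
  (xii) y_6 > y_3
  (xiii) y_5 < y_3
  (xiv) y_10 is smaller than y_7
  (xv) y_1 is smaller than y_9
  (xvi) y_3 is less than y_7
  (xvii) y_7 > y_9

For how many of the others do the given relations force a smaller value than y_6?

8

The elements the relations force below y_6 are y_8, y_10, y_5, y_2, y_3, y_4, y_1, y_9 — no chain reaches any other.
That is 8.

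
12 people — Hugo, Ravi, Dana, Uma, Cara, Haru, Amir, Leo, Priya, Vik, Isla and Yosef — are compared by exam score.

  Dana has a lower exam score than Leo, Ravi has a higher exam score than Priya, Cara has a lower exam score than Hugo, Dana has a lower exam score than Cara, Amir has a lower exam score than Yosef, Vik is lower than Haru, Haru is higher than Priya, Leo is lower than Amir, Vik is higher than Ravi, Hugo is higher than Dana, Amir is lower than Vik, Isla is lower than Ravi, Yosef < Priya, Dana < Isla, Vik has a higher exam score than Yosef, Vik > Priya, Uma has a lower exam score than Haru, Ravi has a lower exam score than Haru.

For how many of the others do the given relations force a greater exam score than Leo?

6

The elements the relations force above Leo are Amir, Yosef, Priya, Ravi, Vik, Haru — no chain reaches any other.
That is 6.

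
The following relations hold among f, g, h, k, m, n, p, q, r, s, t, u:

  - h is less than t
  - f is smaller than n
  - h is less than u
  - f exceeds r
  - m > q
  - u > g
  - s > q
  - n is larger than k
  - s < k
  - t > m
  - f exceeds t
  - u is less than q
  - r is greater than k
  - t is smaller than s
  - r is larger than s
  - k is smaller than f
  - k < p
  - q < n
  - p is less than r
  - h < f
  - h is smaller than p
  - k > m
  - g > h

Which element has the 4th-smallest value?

q

Chaining the given pairs: h < g < u < q < m < t < s < k < p < r < f < n.
The 4th smallest is q.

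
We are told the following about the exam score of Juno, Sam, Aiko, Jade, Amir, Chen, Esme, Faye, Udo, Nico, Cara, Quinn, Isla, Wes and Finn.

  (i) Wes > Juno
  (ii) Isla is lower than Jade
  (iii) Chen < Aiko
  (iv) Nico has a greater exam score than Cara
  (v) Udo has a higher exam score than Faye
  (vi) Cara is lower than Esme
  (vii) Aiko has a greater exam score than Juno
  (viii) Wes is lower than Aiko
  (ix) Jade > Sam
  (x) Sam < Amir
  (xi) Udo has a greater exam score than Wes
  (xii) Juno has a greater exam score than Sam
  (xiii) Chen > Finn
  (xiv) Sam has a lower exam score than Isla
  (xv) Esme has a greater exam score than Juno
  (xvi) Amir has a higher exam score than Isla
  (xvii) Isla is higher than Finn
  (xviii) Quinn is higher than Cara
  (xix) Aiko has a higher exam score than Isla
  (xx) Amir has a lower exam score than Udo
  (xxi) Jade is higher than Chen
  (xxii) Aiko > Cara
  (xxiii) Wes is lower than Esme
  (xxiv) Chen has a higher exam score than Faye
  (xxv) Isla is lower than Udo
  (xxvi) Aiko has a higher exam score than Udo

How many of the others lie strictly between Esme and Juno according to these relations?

1

The relations place Juno below Esme. An element lies strictly between them when it is forced above Juno and also forced below Esme.
Above Juno: {Wes, Udo, Aiko}. Below Esme: {Sam, Wes, Cara}.
Intersection: {Wes} — 1.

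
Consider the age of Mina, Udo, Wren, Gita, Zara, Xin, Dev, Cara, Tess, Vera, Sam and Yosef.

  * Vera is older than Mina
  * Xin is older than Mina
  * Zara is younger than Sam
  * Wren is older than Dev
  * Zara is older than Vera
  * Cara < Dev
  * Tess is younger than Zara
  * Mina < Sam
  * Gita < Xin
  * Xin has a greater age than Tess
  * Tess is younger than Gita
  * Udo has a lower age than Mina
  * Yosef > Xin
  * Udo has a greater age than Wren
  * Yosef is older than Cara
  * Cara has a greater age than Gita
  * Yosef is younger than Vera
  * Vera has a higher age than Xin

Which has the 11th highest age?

Gita

Piecing the relations together gives one ordering: Tess < Gita < Cara < Dev < Wren < Udo < Mina < Xin < Yosef < Vera < Zara < Sam.
The 11th largest is Gita.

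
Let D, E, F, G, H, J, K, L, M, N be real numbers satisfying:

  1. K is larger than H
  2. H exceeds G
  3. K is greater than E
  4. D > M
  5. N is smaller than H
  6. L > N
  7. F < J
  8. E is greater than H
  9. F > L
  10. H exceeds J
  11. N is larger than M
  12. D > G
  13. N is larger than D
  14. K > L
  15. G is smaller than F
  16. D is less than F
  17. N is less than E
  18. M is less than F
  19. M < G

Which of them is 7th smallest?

The consecutive relations fix a unique order: M < G < D < N < L < F < J < H < E < K.
Counting 7 from the smallest end gives J.

J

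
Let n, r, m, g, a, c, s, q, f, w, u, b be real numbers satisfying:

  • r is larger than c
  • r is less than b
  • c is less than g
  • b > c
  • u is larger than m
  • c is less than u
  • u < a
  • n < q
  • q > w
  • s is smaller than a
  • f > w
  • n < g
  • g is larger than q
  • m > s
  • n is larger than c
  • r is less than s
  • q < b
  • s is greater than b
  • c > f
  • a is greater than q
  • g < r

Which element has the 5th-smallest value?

q

The consecutive relations fix a unique order: w < f < c < n < q < g < r < b < s < m < u < a.
The 5th smallest is q.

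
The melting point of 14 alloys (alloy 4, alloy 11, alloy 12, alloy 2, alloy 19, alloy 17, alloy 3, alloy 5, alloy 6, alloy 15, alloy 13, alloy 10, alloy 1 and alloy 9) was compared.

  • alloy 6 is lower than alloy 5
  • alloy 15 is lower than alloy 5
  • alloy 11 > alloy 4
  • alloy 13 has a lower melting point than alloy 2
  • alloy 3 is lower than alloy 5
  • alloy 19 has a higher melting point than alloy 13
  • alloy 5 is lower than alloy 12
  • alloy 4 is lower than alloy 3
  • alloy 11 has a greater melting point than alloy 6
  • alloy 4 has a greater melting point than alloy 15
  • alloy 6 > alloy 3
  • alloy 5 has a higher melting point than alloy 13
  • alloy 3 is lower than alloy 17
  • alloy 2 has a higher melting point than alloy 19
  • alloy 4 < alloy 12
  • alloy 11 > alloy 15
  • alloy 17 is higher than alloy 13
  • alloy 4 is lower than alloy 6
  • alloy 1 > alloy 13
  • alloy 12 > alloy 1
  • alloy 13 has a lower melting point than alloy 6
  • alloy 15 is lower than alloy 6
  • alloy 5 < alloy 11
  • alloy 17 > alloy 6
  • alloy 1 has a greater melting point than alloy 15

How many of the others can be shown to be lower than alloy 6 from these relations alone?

4

From alloy 6 the given relations immediately reach alloy 15, alloy 4, alloy 3, alloy 13.
Nothing else is reachable below alloy 6; 4 in all.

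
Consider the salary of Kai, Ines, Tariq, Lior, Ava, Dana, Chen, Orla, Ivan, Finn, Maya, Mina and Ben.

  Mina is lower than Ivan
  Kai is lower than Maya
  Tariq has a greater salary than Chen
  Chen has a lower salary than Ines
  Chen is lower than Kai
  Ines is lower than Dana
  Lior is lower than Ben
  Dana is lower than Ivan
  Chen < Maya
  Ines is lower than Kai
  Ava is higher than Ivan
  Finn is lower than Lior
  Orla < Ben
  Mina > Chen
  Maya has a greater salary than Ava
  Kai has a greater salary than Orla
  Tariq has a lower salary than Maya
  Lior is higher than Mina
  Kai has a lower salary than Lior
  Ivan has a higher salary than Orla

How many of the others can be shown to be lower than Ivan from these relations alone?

From Ivan the given relations immediately reach Mina, Orla, Dana.
From those, Chen, Ines — 5 in total.
Nothing else is reachable below Ivan; 5 in all.

5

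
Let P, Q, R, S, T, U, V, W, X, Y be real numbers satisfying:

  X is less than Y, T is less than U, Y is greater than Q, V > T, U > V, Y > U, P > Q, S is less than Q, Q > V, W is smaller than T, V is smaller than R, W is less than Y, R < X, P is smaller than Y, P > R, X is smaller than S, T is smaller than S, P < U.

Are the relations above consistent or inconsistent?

The single ordering W < T < V < R < X < S < Q < P < U < Y satisfies every listed relation, so no contradiction arises.

consistent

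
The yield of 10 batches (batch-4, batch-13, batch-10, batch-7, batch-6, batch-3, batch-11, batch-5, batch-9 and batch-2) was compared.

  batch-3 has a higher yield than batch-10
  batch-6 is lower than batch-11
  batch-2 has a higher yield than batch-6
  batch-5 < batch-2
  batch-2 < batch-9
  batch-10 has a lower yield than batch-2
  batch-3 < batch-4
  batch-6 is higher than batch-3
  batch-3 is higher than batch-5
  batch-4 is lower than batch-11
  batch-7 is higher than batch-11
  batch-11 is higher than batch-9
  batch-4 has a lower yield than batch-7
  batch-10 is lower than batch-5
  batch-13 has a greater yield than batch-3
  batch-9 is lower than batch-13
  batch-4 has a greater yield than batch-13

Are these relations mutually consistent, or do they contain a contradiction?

The single ordering batch-10 < batch-5 < batch-3 < batch-6 < batch-2 < batch-9 < batch-13 < batch-4 < batch-11 < batch-7 satisfies every listed relation, so no contradiction arises.

consistent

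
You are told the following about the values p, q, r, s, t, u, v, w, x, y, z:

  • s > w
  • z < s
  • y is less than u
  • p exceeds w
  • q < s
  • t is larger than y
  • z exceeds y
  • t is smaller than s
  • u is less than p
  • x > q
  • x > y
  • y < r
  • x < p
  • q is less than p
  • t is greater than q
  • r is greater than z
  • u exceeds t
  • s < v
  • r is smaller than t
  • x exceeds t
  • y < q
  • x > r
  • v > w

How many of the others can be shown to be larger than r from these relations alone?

From r the given relations immediately reach t, x.
From those, u, s, p — 5 in total.
From those, v — 6 in total.
No other element is forced above r by the given relations, so the count is 6.

6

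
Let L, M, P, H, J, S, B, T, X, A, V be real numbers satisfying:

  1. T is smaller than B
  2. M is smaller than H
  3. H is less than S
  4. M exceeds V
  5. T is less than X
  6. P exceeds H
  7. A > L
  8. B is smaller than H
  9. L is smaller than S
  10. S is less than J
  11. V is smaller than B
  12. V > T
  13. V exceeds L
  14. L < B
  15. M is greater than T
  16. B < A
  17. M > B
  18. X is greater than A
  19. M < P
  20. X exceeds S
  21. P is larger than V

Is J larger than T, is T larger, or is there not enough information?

J

T < V and V < B give T < B.
With B < M: T < V < B < M.
With M < H: T < V < B < M < H.
With H < S: T < V < B < M < H < S.
With S < J: T < V < B < M < H < S < J.
So J is larger.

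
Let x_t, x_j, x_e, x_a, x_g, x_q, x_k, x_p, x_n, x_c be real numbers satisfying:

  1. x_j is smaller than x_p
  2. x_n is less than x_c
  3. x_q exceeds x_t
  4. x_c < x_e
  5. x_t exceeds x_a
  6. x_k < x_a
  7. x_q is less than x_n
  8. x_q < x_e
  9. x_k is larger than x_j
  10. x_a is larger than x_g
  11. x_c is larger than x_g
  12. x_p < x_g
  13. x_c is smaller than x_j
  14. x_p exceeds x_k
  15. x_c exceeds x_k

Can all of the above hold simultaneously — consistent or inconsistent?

inconsistent

We have x_c < x_j stated directly, yet also x_j < x_k < x_p < x_g < x_a < x_t < x_q < x_n < x_c by chaining the others — so x_j < x_c. Contradiction.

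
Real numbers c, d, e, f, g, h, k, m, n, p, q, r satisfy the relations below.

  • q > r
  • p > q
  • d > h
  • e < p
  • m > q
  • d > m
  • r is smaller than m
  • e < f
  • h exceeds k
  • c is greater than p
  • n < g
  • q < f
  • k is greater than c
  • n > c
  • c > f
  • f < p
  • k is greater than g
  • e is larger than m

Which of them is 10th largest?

Piecing the relations together gives one ordering: r < q < m < e < f < p < c < n < g < k < h < d.
Counting 10 from the largest end gives m.

m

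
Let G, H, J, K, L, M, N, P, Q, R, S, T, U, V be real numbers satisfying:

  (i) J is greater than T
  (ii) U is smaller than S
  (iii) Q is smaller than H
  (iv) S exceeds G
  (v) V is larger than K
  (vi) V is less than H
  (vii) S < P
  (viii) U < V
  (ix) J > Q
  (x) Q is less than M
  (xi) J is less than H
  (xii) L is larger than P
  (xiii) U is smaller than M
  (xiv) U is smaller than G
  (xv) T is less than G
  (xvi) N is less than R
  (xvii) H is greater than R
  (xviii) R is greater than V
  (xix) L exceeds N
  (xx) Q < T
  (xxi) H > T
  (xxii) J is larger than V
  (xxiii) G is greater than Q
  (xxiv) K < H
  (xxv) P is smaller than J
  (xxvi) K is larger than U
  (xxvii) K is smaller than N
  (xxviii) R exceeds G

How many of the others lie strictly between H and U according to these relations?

8

Chaining upward from U reaches: K, N, G, S, P, V, J, L, R, M.
Chaining downward from H reaches: K, N, Q, T, G, S, P, V, J, R.
Strictly between U and H are those in both lists: K, N, G, S, P, V, J, R — 8 elements.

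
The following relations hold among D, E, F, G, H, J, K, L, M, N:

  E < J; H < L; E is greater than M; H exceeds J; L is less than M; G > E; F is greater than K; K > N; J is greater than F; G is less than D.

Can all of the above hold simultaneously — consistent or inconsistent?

inconsistent

Chaining the given relations yields J < H < L < M < E, so J < E. But one relation states E < J. These cannot both hold.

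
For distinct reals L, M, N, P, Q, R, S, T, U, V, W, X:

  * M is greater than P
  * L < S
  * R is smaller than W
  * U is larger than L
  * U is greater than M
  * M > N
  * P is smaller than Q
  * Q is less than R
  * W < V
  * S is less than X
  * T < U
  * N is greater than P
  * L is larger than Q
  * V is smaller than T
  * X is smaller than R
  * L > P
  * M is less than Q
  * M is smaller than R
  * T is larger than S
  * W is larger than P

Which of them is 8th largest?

Chaining the given pairs: P < N < M < Q < L < S < X < R < W < V < T < U.
The 8th largest is L.

L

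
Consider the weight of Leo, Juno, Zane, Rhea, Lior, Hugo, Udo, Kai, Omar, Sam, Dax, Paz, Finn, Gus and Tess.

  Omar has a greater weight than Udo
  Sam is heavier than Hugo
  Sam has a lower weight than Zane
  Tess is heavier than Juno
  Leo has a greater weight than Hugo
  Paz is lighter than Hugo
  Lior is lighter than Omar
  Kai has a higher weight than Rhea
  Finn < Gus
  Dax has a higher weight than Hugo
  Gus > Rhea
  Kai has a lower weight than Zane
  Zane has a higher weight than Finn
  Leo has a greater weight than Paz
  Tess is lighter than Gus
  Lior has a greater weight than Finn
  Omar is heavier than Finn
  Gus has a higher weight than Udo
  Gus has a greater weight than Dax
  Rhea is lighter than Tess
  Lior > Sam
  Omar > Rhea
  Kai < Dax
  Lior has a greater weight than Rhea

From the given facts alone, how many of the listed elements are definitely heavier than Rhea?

7

The elements the relations force above Rhea are Kai, Dax, Zane, Tess, Lior, Gus, Omar — no chain reaches any other.
That is 7.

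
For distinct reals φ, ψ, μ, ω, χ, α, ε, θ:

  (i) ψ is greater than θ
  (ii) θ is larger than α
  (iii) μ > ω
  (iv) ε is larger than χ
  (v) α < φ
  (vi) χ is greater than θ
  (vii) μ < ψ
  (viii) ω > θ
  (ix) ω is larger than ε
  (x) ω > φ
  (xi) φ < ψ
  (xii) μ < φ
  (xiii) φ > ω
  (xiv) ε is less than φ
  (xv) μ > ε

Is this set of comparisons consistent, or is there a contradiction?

inconsistent

Chaining the given relations yields ω < μ < φ, so ω < φ. But one relation states φ < ω. These cannot both hold.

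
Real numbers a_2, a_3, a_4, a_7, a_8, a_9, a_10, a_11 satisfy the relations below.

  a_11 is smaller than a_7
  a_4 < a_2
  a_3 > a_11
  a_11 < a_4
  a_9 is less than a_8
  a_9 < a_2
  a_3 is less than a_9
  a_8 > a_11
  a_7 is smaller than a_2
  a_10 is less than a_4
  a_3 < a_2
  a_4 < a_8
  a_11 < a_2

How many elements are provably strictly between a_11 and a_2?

Chaining upward from a_11 reaches: a_3, a_9, a_4, a_8, a_7.
Chaining downward from a_2 reaches: a_10, a_3, a_9, a_4, a_7.
Strictly between a_11 and a_2 are those in both lists: a_3, a_9, a_4, a_7 — 4 elements.

4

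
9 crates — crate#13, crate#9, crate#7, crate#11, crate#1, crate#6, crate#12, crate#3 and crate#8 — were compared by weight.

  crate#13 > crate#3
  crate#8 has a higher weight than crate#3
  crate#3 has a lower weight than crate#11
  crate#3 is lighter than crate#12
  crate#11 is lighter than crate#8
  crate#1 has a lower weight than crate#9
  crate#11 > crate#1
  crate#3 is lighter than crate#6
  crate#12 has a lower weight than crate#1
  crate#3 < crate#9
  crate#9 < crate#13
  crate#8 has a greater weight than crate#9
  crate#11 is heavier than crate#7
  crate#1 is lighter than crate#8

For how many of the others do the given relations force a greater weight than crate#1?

4

From crate#1 the given relations immediately reach crate#11, crate#9, crate#8.
From those, crate#13 — 4 in total.
Nothing else is reachable above crate#1; 4 in all.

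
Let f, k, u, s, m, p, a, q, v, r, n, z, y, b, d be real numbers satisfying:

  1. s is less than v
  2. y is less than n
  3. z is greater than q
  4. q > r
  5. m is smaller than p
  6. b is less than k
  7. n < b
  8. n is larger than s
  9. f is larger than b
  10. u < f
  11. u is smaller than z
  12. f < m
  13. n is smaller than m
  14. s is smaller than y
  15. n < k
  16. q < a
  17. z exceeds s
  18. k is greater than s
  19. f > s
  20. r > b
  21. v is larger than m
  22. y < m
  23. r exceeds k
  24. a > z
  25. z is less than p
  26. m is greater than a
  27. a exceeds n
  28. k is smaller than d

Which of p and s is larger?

p

Link the given pairs in sequence: s < n; n < b; b < r; r < q; q < a; a < m; m < p.
Together: s < n < b < r < q < a < m < p.
So s < p; p is the larger of the two.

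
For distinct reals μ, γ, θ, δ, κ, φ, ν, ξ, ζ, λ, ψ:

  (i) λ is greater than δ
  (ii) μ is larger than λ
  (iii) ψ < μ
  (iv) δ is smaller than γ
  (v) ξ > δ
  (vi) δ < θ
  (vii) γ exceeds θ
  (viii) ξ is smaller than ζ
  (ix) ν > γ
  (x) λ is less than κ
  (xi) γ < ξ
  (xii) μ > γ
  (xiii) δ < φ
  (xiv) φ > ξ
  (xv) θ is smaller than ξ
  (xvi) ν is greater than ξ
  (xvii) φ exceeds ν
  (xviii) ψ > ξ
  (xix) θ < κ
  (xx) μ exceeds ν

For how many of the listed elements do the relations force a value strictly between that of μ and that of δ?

6

Chaining upward from δ reaches: θ, γ, ξ, ν, λ, ψ, ζ, φ, κ.
Chaining downward from μ reaches: θ, γ, ξ, ν, λ, ψ.
Strictly between δ and μ are those in both lists: θ, γ, ξ, ν, λ, ψ — 6 elements.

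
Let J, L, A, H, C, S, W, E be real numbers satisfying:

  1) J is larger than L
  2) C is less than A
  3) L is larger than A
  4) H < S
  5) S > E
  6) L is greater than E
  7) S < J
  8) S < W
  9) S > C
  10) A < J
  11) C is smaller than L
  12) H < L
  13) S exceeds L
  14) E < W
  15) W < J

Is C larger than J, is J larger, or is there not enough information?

Chaining the given relations: C < A < L < S < J.
So J is larger.

J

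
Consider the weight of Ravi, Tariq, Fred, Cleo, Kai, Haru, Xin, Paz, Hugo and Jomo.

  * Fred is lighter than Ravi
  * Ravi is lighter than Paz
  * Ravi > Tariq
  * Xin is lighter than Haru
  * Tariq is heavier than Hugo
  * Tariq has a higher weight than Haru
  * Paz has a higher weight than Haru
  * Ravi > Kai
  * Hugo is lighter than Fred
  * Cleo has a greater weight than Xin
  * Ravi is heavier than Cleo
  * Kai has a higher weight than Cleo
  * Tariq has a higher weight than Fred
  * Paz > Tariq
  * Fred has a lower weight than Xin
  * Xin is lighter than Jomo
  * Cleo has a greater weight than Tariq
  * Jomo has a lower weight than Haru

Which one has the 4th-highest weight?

Cleo

Chaining the given pairs: Hugo < Fred < Xin < Jomo < Haru < Tariq < Cleo < Kai < Ravi < Paz.
Counting 4 from the largest end gives Cleo.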